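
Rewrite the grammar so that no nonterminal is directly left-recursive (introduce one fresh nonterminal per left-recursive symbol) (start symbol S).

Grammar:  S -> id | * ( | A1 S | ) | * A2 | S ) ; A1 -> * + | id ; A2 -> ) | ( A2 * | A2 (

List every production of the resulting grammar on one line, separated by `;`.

Left recursion appears on S, A2.
For S: α = {)}, β = {id, * (, A1 S, ), * A2}. Rewrite as S → β S' and S' → α S' | ε.
For A2: α = {(}, β = {), ( A2 *}. Rewrite as A2 → β A2' and A2' → α A2' | ε.

S -> id S' | * ( S' | A1 S S' | ) S' | * A2 S'; A1 -> * + | id; A2 -> ) A2' | ( A2 * A2'; S' -> ) S' | ε; A2' -> ( A2' | ε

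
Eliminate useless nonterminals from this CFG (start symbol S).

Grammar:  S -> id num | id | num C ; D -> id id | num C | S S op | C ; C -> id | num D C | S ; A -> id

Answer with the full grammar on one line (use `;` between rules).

S -> id num | id | num C; D -> id id | num C | S S op | C; C -> id | num D C | S

Generating nonterminals: {A, C, D, S}.
Reachable from S after that: {C, D, S}.
Removed useless symbols: {A} and every production mentioning them.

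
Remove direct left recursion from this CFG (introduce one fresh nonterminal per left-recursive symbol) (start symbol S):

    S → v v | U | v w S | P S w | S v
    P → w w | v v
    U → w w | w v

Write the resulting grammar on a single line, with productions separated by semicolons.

S → v v S' | U S' | v w S S' | P S w S'; P → w w | v v; U → w w | w v; S' → v S' | epsilon

Left recursion appears on S.
For S: α = {v}, β = {v v, U, v w S, P S w}. Rewrite as S → β S' and S' → α S' | ε.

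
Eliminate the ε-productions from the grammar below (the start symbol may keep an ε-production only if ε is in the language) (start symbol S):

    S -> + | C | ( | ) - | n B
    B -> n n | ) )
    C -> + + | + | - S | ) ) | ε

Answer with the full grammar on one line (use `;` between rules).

S -> + | C | ( | ) - | n B | ε; B -> n n | ) ); C -> + + | + | - S | - | ) )

The nullable symbols are {C, S}.
ε ∈ L(G) since S is nullable, so keep S → ε.
Expand every rule over subsets of its nullable positions: C → - S gives - S | -.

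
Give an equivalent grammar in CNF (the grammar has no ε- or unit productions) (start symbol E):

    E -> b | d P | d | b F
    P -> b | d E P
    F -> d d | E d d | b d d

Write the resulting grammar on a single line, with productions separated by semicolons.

Introduce a nonterminal for each terminal appearing in a rule of length ≥ 2: X1 → d, X2 → b.
Binarize each right-hand side of length ≥ 3 by chaining fresh nonterminals (Y1, Y2, …): affected rules were P → X1 E P; F → E X1 X1; F → X2 X1 X1.

E -> b | X1 P | d | X2 F; P -> b | X1 Y1; F -> X1 X1 | E Y2 | X2 Y3; X1 -> d; X2 -> b; Y1 -> E P; Y2 -> X1 X1; Y3 -> X1 X1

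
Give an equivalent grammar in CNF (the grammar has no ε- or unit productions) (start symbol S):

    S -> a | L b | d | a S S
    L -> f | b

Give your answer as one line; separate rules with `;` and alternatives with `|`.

S -> a | L X1 | d | X2 Y1; L -> f | b; X1 -> b; X2 -> a; Y1 -> S S

Introduce a nonterminal for each terminal appearing in a rule of length ≥ 2: X1 → b, X2 → a.
Binarize each right-hand side of length ≥ 3 by chaining fresh nonterminals (Y1, Y2, …): affected rules were S → X2 S S.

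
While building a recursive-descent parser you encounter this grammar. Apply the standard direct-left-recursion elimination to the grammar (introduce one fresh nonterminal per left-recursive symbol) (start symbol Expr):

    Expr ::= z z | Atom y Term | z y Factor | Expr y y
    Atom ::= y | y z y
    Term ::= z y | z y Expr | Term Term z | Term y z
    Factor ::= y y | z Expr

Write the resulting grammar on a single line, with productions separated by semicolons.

Expr, Term are directly left-recursive.
For Expr: α = {y y}, β = {z z, Atom y Term, z y Factor}. Rewrite as Expr → β Expr1 and Expr1 → α Expr1 | ε.
For Term: α = {Term z, y z}, β = {z y, z y Expr}. Rewrite as Term → β Term1 and Term1 → α Term1 | ε.

Expr ::= z z Expr1 | Atom y Term Expr1 | z y Factor Expr1; Atom ::= y | y z y; Term ::= z y Term1 | z y Expr Term1; Factor ::= y y | z Expr; Expr1 ::= y y Expr1 | ε; Term1 ::= Term z Term1 | y z Term1 | ε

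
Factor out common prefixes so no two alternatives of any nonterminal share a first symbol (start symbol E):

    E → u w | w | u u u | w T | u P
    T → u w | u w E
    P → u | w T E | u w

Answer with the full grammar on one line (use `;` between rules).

E → u E' | w E''; T → u w T'; P → w T E | u P'; E' → w | u u | P; E'' → epsilon | T; T' → epsilon | E; P' → epsilon | w

E has alternatives sharing prefix 'u': factor to E → u E' with E' → w | u u | P.
E has alternatives sharing prefix 'w': factor to E → w E'' with E'' → ε | T.
T has alternatives sharing prefix 'u w': factor to T → u w T' with T' → ε | E.
P has alternatives sharing prefix 'u': factor to P → u P' with P' → ε | w.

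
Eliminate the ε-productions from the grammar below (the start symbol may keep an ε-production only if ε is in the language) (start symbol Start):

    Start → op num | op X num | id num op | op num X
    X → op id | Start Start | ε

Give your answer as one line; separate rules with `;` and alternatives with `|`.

Nullable nonterminals: {X}.
ε ∉ L(G), so no ε-production is kept.

Start → op num | op X num | id num op | op num X; X → op id | Start Start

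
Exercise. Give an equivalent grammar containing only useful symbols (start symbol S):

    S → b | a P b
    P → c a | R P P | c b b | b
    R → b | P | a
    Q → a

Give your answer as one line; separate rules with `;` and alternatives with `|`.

S → b | a P b; P → c a | R P P | c b b | b; R → b | P | a

Generating nonterminals: {P, Q, R, S}.
Reachable from S after that: {P, R, S}.
Removed useless symbols: {Q} and every production mentioning them.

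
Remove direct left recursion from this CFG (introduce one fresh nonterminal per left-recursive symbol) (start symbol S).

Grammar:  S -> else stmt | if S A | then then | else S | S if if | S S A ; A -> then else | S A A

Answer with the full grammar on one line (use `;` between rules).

S -> else stmt S' | if S A S' | then then S' | else S S'; A -> then else | S A A; S' -> if if S' | S A S' | ε

Directly left-recursive nonterminal: S.
For S: α = {if if, S A}, β = {else stmt, if S A, then then, else S}. Rewrite as S → β S' and S' → α S' | ε.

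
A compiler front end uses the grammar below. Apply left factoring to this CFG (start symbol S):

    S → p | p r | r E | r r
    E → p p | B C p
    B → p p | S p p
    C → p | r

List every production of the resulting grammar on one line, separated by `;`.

S has alternatives sharing prefix 'p': factor to S → p S' with S' → ε | r.
S has alternatives sharing prefix 'r': factor to S → r S'' with S'' → E | r.

S → p S' | r S''; E → p p | B C p; B → p p | S p p; C → p | r; S' → ε | r; S'' → E | r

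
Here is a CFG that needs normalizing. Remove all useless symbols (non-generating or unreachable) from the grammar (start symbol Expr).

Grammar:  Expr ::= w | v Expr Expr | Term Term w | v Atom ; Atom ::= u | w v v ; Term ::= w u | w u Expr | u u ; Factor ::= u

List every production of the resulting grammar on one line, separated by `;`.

Expr ::= w | v Expr Expr | Term Term w | v Atom; Atom ::= u | w v v; Term ::= w u | w u Expr | u u

Generating nonterminals: {Atom, Expr, Factor, Term}.
Reachable from Expr after that: {Atom, Expr, Term}.
Removed useless symbols: {Factor} and every production mentioning them.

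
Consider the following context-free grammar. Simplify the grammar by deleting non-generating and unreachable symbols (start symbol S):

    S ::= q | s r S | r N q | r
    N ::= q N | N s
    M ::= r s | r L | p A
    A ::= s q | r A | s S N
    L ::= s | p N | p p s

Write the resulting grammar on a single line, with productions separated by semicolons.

S ::= q | s r S | r

Generating nonterminals: {A, L, M, S}.
Reachable from S after that: {S}.
Removed useless symbols: {A, L, M, N} and every production mentioning them.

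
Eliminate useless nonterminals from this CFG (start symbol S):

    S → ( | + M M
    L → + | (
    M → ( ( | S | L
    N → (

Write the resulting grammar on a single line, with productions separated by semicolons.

S → ( | + M M; L → + | (; M → ( ( | S | L

Generating nonterminals: {L, M, N, S}.
Reachable from S after that: {L, M, S}.
Removed useless symbols: {N} and every production mentioning them.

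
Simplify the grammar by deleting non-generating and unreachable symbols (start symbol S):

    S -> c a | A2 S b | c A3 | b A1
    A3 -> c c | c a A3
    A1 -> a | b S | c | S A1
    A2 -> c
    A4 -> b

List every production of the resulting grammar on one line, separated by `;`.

S -> c a | A2 S b | c A3 | b A1; A3 -> c c | c a A3; A1 -> a | b S | c | S A1; A2 -> c

Generating nonterminals: {A1, A2, A3, A4, S}.
Reachable from S after that: {A1, A2, A3, S}.
Removed useless symbols: {A4} and every production mentioning them.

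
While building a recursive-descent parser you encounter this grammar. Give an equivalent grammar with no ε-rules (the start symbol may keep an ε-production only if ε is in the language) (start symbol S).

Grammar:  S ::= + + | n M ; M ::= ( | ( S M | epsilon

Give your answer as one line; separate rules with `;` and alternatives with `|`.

Nullable set = {M}.
ε ∉ L(G), so no ε-production is kept.
For each production, add variants omitting each subset of nullable occurrences: S → n M gives n M | n. M → ( S M gives ( S M | ( S.

S ::= + + | n M | n; M ::= ( | ( S M | ( S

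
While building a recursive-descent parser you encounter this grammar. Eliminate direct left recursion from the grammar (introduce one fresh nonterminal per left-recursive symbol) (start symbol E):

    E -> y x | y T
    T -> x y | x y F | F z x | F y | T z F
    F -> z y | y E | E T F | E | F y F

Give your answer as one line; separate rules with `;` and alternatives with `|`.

E -> y x | y T; T -> x y T' | x y F T' | F z x T' | F y T'; F -> z y F' | y E F' | E T F F' | E F'; T' -> z F T' | ε; F' -> y F F' | ε

Left recursion appears on T, F.
For T: α = {z F}, β = {x y, x y F, F z x, F y}. Rewrite as T → β T' and T' → α T' | ε.
For F: α = {y F}, β = {z y, y E, E T F, E}. Rewrite as F → β F' and F' → α F' | ε.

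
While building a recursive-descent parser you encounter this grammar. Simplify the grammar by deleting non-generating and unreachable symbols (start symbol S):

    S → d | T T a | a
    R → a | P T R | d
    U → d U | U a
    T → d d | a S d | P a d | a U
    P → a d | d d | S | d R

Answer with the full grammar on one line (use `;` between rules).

Generating nonterminals: {P, R, S, T}.
Reachable from S after that: {P, R, S, T}.
Removed useless symbols: {U} and every production mentioning them.

S → d | T T a | a; R → a | P T R | d; T → d d | a S d | P a d; P → a d | d d | S | d R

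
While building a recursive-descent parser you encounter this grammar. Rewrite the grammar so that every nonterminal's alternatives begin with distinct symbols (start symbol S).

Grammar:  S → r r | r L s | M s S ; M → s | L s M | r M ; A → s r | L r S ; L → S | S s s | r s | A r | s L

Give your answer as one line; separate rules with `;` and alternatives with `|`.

S has alternatives sharing prefix 'r': factor to S → r S' with S' → r | L s.
L has alternatives sharing prefix 'S': factor to L → S L' with L' → ε | s s.

S → M s S | r S'; M → s | L s M | r M; A → s r | L r S; L → r s | A r | s L | S L'; S' → r | L s; L' → ε | s s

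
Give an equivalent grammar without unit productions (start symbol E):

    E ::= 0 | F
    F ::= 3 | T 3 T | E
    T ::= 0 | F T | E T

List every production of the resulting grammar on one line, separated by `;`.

E ::= 0 | 3 | T 3 T; F ::= 0 | 3 | T 3 T; T ::= 0 | F T | E T

Unit pairs: E ⇒* {F}; F ⇒* {E}.
For every A with A ⇒* B via unit rules, add B's non-unit alternatives to A; then delete every rule of the form X → Y.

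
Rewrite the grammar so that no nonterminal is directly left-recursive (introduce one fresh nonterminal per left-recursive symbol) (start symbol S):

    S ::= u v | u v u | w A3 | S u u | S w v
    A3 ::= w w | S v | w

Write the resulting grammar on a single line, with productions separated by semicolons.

Directly left-recursive nonterminal: S.
For S: α = {u u, w v}, β = {u v, u v u, w A3}. Rewrite as S → β S' and S' → α S' | ε.

S ::= u v S' | u v u S' | w A3 S'; A3 ::= w w | S v | w; S' ::= u u S' | w v S' | ε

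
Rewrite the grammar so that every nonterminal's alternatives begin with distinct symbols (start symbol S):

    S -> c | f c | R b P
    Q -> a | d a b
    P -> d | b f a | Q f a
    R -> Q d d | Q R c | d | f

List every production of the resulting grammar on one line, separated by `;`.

R has alternatives sharing prefix 'Q': factor to R → Q R' with R' → d d | R c.

S -> c | f c | R b P; Q -> a | d a b; P -> d | b f a | Q f a; R -> d | f | Q R'; R' -> d d | R c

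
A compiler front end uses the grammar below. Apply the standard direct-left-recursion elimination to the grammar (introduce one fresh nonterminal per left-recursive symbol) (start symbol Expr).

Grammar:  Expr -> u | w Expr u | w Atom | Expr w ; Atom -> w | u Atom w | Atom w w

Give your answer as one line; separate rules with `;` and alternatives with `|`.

Expr -> u Expr1 | w Expr u Expr1 | w Atom Expr1; Atom -> w Atom1 | u Atom w Atom1; Expr1 -> w Expr1 | ε; Atom1 -> w w Atom1 | ε

Left recursion appears on Expr, Atom.
For Expr: α = {w}, β = {u, w Expr u, w Atom}. Rewrite as Expr → β Expr1 and Expr1 → α Expr1 | ε.
For Atom: α = {w w}, β = {w, u Atom w}. Rewrite as Atom → β Atom1 and Atom1 → α Atom1 | ε.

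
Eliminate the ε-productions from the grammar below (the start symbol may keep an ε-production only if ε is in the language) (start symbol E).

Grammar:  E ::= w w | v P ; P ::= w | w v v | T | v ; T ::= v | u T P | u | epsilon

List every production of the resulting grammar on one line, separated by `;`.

E ::= w w | v P | v; P ::= w | w v v | T | v; T ::= v | u T P | u T | u P | u

The nullable symbols are {P, T}.
ε ∉ L(G), so no ε-production is kept.
Expand every rule over subsets of its nullable positions: E → v P gives v P | v. T → u T P gives u T P | u T | u P | u.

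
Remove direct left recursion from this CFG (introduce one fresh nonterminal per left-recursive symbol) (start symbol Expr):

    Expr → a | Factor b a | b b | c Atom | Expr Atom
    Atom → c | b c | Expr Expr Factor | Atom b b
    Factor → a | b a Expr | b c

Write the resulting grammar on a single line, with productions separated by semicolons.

Expr → a Expr1 | Factor b a Expr1 | b b Expr1 | c Atom Expr1; Atom → c Atom1 | b c Atom1 | Expr Expr Factor Atom1; Factor → a | b a Expr | b c; Expr1 → Atom Expr1 | ε; Atom1 → b b Atom1 | ε

Left recursion appears on Expr, Atom.
For Expr: α = {Atom}, β = {a, Factor b a, b b, c Atom}. Rewrite as Expr → β Expr1 and Expr1 → α Expr1 | ε.
For Atom: α = {b b}, β = {c, b c, Expr Expr Factor}. Rewrite as Atom → β Atom1 and Atom1 → α Atom1 | ε.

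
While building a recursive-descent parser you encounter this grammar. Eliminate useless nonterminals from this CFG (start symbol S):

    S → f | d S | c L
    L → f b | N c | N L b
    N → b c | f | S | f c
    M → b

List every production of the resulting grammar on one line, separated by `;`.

Generating nonterminals: {L, M, N, S}.
Reachable from S after that: {L, N, S}.
Removed useless symbols: {M} and every production mentioning them.

S → f | d S | c L; L → f b | N c | N L b; N → b c | f | S | f c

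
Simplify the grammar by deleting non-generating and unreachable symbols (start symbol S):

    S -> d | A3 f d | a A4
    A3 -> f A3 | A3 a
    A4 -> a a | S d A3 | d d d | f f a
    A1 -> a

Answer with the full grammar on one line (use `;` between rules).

S -> d | a A4; A4 -> a a | d d d | f f a

Generating nonterminals: {A1, A4, S}.
Reachable from S after that: {A4, S}.
Removed useless symbols: {A1, A3} and every production mentioning them.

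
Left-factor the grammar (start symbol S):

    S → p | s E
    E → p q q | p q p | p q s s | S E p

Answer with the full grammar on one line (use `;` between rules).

S → p | s E; E → S E p | p q E'; E' → q | p | s s

E has alternatives sharing prefix 'p q': factor to E → p q E' with E' → q | p | s s.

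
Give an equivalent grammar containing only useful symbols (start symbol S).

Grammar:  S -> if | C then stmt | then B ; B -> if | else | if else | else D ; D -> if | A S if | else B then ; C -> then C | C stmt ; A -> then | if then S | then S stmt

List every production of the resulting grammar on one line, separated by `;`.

Generating nonterminals: {A, B, D, S}.
Reachable from S after that: {A, B, D, S}.
Removed useless symbols: {C} and every production mentioning them.

S -> if | then B; B -> if | else | if else | else D; D -> if | A S if | else B then; A -> then | if then S | then S stmt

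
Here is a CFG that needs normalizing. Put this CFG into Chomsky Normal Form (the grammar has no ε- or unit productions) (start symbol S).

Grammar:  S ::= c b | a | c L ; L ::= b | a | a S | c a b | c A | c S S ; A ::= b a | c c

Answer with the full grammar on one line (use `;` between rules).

S ::= X1 X2 | a | X1 L; L ::= b | a | X3 S | X1 Y1 | X1 A | X1 Y2; A ::= X2 X3 | X1 X1; X1 ::= c; X2 ::= b; X3 ::= a; Y1 ::= X3 X2; Y2 ::= S S

Introduce a nonterminal for each terminal appearing in a rule of length ≥ 2: X1 → c, X2 → b, X3 → a.
Binarize each right-hand side of length ≥ 3 by chaining fresh nonterminals (Y1, Y2, …): affected rules were L → X1 X3 X2; L → X1 S S.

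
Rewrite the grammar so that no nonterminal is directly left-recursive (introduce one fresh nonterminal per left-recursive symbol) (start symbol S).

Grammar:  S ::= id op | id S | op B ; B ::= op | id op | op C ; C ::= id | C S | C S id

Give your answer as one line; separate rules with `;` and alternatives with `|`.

Left recursion appears on C.
For C: α = {S, S id}, β = {id}. Rewrite as C → β C' and C' → α C' | ε.

S ::= id op | id S | op B; B ::= op | id op | op C; C ::= id C'; C' ::= S C' | S id C' | ε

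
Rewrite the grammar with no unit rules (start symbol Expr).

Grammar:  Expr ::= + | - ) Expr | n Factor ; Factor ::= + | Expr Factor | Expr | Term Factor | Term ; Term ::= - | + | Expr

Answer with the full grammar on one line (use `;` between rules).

Expr ::= + | - ) Expr | n Factor; Factor ::= - | + | Expr Factor | Term Factor | - ) Expr | n Factor; Term ::= - | + | - ) Expr | n Factor

Unit pairs: Factor ⇒* {Expr, Term}; Term ⇒* {Expr}.
For every A with A ⇒* B via unit rules, add B's non-unit alternatives to A; then delete every rule of the form X → Y.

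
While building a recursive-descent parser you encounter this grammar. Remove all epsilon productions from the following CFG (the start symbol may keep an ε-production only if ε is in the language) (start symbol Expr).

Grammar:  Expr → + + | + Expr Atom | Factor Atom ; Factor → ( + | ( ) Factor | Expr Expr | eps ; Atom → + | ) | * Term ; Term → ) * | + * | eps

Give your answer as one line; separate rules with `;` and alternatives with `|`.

Expr → + + | + Expr Atom | Factor Atom | Atom; Factor → ( + | ( ) Factor | ( ) | Expr Expr; Atom → + | ) | * Term | *; Term → ) * | + *

The nullable symbols are {Factor, Term}.
ε ∉ L(G), so no ε-production is kept.
Add the nullable-subset variants: Expr → Factor Atom gives Factor Atom | Atom. Factor → ( ) Factor gives ( ) Factor | ( ). Atom → * Term gives * Term | *.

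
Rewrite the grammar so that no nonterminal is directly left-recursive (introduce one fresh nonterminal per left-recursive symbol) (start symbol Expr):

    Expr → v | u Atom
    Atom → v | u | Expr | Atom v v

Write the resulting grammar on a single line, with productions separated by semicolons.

Expr → v | u Atom; Atom → v Atom1 | u Atom1 | Expr Atom1; Atom1 → v v Atom1 | ε

Left recursion appears on Atom.
For Atom: α = {v v}, β = {v, u, Expr}. Rewrite as Atom → β Atom1 and Atom1 → α Atom1 | ε.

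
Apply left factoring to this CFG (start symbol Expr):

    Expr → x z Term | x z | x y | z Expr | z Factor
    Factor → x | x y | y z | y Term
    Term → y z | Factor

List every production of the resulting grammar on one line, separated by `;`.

Expr has alternatives sharing prefix 'x': factor to Expr → x Expr1 with Expr1 → z Term | z | y.
Expr has alternatives sharing prefix 'z': factor to Expr → z Expr2 with Expr2 → Expr | Factor.
Factor has alternatives sharing prefix 'x': factor to Factor → x Factor1 with Factor1 → ε | y.
Factor has alternatives sharing prefix 'y': factor to Factor → y Factor2 with Factor2 → z | Term.
Expr1 has alternatives sharing prefix 'z': factor to Expr1 → z Expr11 with Expr11 → Term | ε.

Expr → x Expr1 | z Expr2; Factor → x Factor1 | y Factor2; Term → y z | Factor; Expr1 → y | z Expr11; Expr2 → Expr | Factor; Factor1 → ε | y; Factor2 → z | Term; Expr11 → Term | ε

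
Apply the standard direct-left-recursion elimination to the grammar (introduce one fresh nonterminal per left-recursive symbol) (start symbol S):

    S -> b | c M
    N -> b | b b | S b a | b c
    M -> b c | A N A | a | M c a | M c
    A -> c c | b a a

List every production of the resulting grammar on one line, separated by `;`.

Left recursion appears on M.
For M: α = {c a, c}, β = {b c, A N A, a}. Rewrite as M → β M' and M' → α M' | ε.

S -> b | c M; N -> b | b b | S b a | b c; M -> b c M' | A N A M' | a M'; A -> c c | b a a; M' -> c a M' | c M' | ε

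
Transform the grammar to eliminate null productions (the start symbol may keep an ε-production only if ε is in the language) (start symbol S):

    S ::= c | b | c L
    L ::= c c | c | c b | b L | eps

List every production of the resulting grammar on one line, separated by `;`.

Nullable set = {L}.
ε ∉ L(G), so no ε-production is kept.
For each production, add variants omitting each subset of nullable occurrences: L → b L gives b L | b.

S ::= c | b | c L; L ::= c c | c | c b | b L | b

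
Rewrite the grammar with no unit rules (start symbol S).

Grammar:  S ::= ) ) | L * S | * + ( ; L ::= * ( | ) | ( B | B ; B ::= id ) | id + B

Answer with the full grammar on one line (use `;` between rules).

S ::= ) ) | L * S | * + (; L ::= * ( | ) | ( B | id ) | id + B; B ::= id ) | id + B

Unit pairs: L ⇒* {B}.
For every A with A ⇒* B via unit rules, add B's non-unit alternatives to A; then delete every rule of the form X → Y.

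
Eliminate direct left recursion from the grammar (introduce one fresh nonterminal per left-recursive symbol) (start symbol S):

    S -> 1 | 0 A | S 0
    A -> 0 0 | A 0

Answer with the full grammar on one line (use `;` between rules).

Left recursion appears on S, A.
For S: α = {0}, β = {1, 0 A}. Rewrite as S → β S' and S' → α S' | ε.
For A: α = {0}, β = {0 0}. Rewrite as A → β A' and A' → α A' | ε.

S -> 1 S' | 0 A S'; A -> 0 0 A'; S' -> 0 S' | ε; A' -> 0 A' | ε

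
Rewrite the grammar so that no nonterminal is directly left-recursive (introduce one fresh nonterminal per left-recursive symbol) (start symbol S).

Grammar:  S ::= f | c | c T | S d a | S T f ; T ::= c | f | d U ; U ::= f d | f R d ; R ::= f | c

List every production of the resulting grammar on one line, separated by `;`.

S is directly left-recursive.
For S: α = {d a, T f}, β = {f, c, c T}. Rewrite as S → β S' and S' → α S' | ε.

S ::= f S' | c S' | c T S'; T ::= c | f | d U; U ::= f d | f R d; R ::= f | c; S' ::= d a S' | T f S' | ε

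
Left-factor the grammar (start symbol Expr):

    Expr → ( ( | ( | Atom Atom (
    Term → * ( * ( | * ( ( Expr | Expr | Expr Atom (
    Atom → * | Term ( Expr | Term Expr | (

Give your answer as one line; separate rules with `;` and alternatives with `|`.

Expr has alternatives sharing prefix '(': factor to Expr → ( Expr1 with Expr1 → ( | ε.
Term has alternatives sharing prefix '* (': factor to Term → * ( Term1 with Term1 → * ( | ( Expr.
Term has alternatives sharing prefix 'Expr': factor to Term → Expr Term2 with Term2 → ε | Atom (.
Atom has alternatives sharing prefix 'Term': factor to Atom → Term Atom1 with Atom1 → ( Expr | Expr.

Expr → Atom Atom ( | ( Expr1; Term → * ( Term1 | Expr Term2; Atom → * | ( | Term Atom1; Expr1 → ( | ε; Term1 → * ( | ( Expr; Term2 → ε | Atom (; Atom1 → ( Expr | Expr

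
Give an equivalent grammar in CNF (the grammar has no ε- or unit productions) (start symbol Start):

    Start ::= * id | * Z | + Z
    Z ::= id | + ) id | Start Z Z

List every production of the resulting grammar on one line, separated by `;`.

Introduce a nonterminal for each terminal appearing in a rule of length ≥ 2: X1 → *, X2 → id, X3 → +, X4 → ).
Binarize each right-hand side of length ≥ 3 by chaining fresh nonterminals (Y1, Y2, …): affected rules were Z → X3 X4 X2; Z → Start Z Z.

Start ::= X1 X2 | X1 Z | X3 Z; Z ::= id | X3 Y1 | Start Y2; X1 ::= *; X2 ::= id; X3 ::= +; X4 ::= ); Y1 ::= X4 X2; Y2 ::= Z Z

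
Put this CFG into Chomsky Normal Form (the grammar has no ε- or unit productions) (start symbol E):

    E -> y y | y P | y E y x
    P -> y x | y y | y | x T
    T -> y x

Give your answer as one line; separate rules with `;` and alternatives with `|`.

E -> X1 X1 | X1 P | X1 Y1; P -> X1 X2 | X1 X1 | y | X2 T; T -> X1 X2; X1 -> y; X2 -> x; Y1 -> E Y2; Y2 -> X1 X2

Introduce a nonterminal for each terminal appearing in a rule of length ≥ 2: X1 → y, X2 → x.
Binarize each right-hand side of length ≥ 3 by chaining fresh nonterminals (Y1, Y2, …): affected rules were E → X1 E X1 X2.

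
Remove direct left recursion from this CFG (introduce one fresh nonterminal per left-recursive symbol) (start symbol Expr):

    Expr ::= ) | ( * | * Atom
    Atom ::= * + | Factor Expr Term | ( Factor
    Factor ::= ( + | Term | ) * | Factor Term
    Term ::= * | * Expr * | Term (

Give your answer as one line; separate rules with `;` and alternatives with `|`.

Expr ::= ) | ( * | * Atom; Atom ::= * + | Factor Expr Term | ( Factor; Factor ::= ( + Factor1 | Term Factor1 | ) * Factor1; Term ::= * Term1 | * Expr * Term1; Factor1 ::= Term Factor1 | epsilon; Term1 ::= ( Term1 | epsilon

Directly left-recursive nonterminals: Factor, Term.
For Factor: α = {Term}, β = {( +, Term, ) *}. Rewrite as Factor → β Factor1 and Factor1 → α Factor1 | ε.
For Term: α = {(}, β = {*, * Expr *}. Rewrite as Term → β Term1 and Term1 → α Term1 | ε.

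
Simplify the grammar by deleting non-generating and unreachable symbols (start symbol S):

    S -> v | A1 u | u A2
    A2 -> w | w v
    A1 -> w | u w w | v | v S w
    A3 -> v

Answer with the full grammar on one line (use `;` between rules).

Generating nonterminals: {A1, A2, A3, S}.
Reachable from S after that: {A1, A2, S}.
Removed useless symbols: {A3} and every production mentioning them.

S -> v | A1 u | u A2; A2 -> w | w v; A1 -> w | u w w | v | v S w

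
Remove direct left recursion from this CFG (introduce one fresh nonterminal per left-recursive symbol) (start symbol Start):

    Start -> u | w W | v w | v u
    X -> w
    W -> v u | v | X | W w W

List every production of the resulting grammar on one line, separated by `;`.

Left recursion appears on W.
For W: α = {w W}, β = {v u, v, X}. Rewrite as W → β W1 and W1 → α W1 | ε.

Start -> u | w W | v w | v u; X -> w; W -> v u W1 | v W1 | X W1; W1 -> w W W1 | eps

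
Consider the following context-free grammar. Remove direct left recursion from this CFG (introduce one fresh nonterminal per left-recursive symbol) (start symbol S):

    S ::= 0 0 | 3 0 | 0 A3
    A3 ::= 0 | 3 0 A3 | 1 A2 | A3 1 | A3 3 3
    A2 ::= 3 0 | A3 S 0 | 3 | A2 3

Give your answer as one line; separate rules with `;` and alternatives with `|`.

Directly left-recursive nonterminals: A3, A2.
For A3: α = {1, 3 3}, β = {0, 3 0 A3, 1 A2}. Rewrite as A3 → β A3' and A3' → α A3' | ε.
For A2: α = {3}, β = {3 0, A3 S 0, 3}. Rewrite as A2 → β A2' and A2' → α A2' | ε.

S ::= 0 0 | 3 0 | 0 A3; A3 ::= 0 A3' | 3 0 A3 A3' | 1 A2 A3'; A2 ::= 3 0 A2' | A3 S 0 A2' | 3 A2'; A3' ::= 1 A3' | 3 3 A3' | ε; A2' ::= 3 A2' | ε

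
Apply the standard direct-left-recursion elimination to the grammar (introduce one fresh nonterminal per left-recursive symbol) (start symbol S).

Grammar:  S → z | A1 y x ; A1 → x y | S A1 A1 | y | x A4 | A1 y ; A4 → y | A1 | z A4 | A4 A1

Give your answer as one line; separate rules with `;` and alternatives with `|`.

S → z | A1 y x; A1 → x y A1' | S A1 A1 A1' | y A1' | x A4 A1'; A4 → y A4' | A1 A4' | z A4 A4'; A1' → y A1' | epsilon; A4' → A1 A4' | epsilon

A1, A4 are directly left-recursive.
For A1: α = {y}, β = {x y, S A1 A1, y, x A4}. Rewrite as A1 → β A1' and A1' → α A1' | ε.
For A4: α = {A1}, β = {y, A1, z A4}. Rewrite as A4 → β A4' and A4' → α A4' | ε.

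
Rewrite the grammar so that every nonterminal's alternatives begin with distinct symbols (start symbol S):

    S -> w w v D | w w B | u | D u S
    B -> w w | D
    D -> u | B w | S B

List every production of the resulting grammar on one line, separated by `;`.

S -> u | D u S | w w S'; B -> w w | D; D -> u | B w | S B; S' -> v D | B

S has alternatives sharing prefix 'w w': factor to S → w w S' with S' → v D | B.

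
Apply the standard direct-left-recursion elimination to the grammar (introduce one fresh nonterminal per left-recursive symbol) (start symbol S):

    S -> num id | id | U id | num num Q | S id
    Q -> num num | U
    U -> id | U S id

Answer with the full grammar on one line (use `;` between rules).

S -> num id S' | id S' | U id S' | num num Q S'; Q -> num num | U; U -> id U'; S' -> id S' | ε; U' -> S id U' | ε

S, U are directly left-recursive.
For S: α = {id}, β = {num id, id, U id, num num Q}. Rewrite as S → β S' and S' → α S' | ε.
For U: α = {S id}, β = {id}. Rewrite as U → β U' and U' → α U' | ε.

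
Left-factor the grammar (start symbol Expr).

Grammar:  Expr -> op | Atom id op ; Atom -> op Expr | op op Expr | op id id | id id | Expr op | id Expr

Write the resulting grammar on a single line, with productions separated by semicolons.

Expr -> op | Atom id op; Atom -> Expr op | op Atom1 | id Atom2; Atom1 -> Expr | op Expr | id id; Atom2 -> id | Expr

Atom has alternatives sharing prefix 'op': factor to Atom → op Atom1 with Atom1 → Expr | op Expr | id id.
Atom has alternatives sharing prefix 'id': factor to Atom → id Atom2 with Atom2 → id | Expr.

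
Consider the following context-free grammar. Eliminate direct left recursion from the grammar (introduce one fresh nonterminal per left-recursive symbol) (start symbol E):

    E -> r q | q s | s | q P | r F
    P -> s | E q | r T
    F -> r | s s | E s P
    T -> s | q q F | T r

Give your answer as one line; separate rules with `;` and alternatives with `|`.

Left recursion appears on T.
For T: α = {r}, β = {s, q q F}. Rewrite as T → β T' and T' → α T' | ε.

E -> r q | q s | s | q P | r F; P -> s | E q | r T; F -> r | s s | E s P; T -> s T' | q q F T'; T' -> r T' | ε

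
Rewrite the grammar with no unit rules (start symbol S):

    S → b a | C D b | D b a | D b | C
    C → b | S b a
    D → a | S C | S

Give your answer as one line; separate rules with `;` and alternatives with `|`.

Unit pairs: D ⇒* {C, S}; S ⇒* {C}.
For every A with A ⇒* B via unit rules, add B's non-unit alternatives to A; then delete every rule of the form X → Y.

S → b | S b a | b a | C D b | D b a | D b; C → b | S b a; D → b a | C D b | D b a | D b | b | S b a | a | S C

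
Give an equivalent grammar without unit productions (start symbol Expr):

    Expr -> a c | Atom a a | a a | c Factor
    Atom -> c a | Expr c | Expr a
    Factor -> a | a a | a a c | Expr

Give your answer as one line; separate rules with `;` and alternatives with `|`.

Unit pairs: Factor ⇒* {Expr}.
For each unit pair (A, B), copy every non-unit production of B to A, then drop all unit productions.

Expr -> a c | Atom a a | a a | c Factor; Atom -> c a | Expr c | Expr a; Factor -> a | a a | a a c | a c | Atom a a | c Factor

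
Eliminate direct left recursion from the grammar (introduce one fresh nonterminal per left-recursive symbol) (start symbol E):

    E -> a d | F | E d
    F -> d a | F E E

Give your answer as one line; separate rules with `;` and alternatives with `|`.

Left recursion appears on E, F.
For E: α = {d}, β = {a d, F}. Rewrite as E → β E' and E' → α E' | ε.
For F: α = {E E}, β = {d a}. Rewrite as F → β F' and F' → α F' | ε.

E -> a d E' | F E'; F -> d a F'; E' -> d E' | ε; F' -> E E F' | ε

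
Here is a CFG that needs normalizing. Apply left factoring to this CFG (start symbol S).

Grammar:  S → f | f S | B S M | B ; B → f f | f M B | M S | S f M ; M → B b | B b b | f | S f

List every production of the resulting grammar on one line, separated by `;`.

S → f S' | B S''; B → M S | S f M | f B'; M → f | S f | B b M'; S' → ε | S; S'' → S M | ε; B' → f | M B; M' → ε | b

S has alternatives sharing prefix 'f': factor to S → f S' with S' → ε | S.
S has alternatives sharing prefix 'B': factor to S → B S'' with S'' → S M | ε.
B has alternatives sharing prefix 'f': factor to B → f B' with B' → f | M B.
M has alternatives sharing prefix 'B b': factor to M → B b M' with M' → ε | b.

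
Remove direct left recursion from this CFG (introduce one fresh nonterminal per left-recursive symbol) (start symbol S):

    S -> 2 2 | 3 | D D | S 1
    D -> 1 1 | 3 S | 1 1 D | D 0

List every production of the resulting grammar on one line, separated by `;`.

S, D are directly left-recursive.
For S: α = {1}, β = {2 2, 3, D D}. Rewrite as S → β S' and S' → α S' | ε.
For D: α = {0}, β = {1 1, 3 S, 1 1 D}. Rewrite as D → β D' and D' → α D' | ε.

S -> 2 2 S' | 3 S' | D D S'; D -> 1 1 D' | 3 S D' | 1 1 D D'; S' -> 1 S' | ε; D' -> 0 D' | ε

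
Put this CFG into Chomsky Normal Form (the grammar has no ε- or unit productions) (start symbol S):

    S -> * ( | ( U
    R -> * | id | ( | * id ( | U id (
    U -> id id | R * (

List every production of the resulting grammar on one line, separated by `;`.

S -> X1 X2 | X2 U; R -> * | id | ( | X1 Y1 | U Y2; U -> X3 X3 | R Y3; X1 -> *; X2 -> (; X3 -> id; Y1 -> X3 X2; Y2 -> X3 X2; Y3 -> X1 X2

Introduce a nonterminal for each terminal appearing in a rule of length ≥ 2: X1 → *, X2 → (, X3 → id.
Binarize each right-hand side of length ≥ 3 by chaining fresh nonterminals (Y1, Y2, …): affected rules were R → X1 X3 X2; R → U X3 X2; U → R X1 X2.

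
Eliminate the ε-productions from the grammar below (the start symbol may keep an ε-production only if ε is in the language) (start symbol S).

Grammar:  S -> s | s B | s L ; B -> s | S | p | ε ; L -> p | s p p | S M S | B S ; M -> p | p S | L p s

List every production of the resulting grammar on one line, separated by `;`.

The nullable symbols are {B}.
ε ∉ L(G), so no ε-production is kept.
Add the nullable-subset variants: L → B S gives B S | S.

S -> s | s B | s L; B -> s | S | p; L -> p | s p p | S M S | B S | S; M -> p | p S | L p s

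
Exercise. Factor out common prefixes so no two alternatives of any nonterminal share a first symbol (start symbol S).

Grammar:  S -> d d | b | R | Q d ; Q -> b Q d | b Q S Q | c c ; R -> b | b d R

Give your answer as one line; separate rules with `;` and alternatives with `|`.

Q has alternatives sharing prefix 'b Q': factor to Q → b Q Q' with Q' → d | S Q.
R has alternatives sharing prefix 'b': factor to R → b R' with R' → ε | d R.

S -> d d | b | R | Q d; Q -> c c | b Q Q'; R -> b R'; Q' -> d | S Q; R' -> ε | d R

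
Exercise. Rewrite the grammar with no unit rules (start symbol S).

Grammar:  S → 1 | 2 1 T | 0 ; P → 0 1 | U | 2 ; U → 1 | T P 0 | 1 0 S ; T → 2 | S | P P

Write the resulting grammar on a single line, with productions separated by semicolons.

S → 1 | 2 1 T | 0; P → 1 | T P 0 | 1 0 S | 0 1 | 2; U → 1 | T P 0 | 1 0 S; T → 1 | 2 1 T | 0 | 2 | P P

Unit pairs: P ⇒* {U}; T ⇒* {S}.
For each unit pair (A, B), copy every non-unit production of B to A, then drop all unit productions.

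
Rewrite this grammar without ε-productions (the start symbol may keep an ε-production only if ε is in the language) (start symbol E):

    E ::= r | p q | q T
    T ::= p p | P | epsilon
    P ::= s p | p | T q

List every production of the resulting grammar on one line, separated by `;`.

E ::= r | p q | q T | q; T ::= p p | P; P ::= s p | p | T q | q

The nullable symbols are {T}.
ε ∉ L(G), so no ε-production is kept.
Expand every rule over subsets of its nullable positions: E → q T gives q T | q. P → T q gives T q | q.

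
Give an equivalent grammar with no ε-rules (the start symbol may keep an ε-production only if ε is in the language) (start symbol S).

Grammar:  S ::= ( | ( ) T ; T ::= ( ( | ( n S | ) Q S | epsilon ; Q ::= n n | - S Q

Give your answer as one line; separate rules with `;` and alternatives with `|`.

Nullable set = {T}.
ε ∉ L(G), so no ε-production is kept.
Expand every rule over subsets of its nullable positions: S → ( ) T gives ( ) T | ( ).

S ::= ( | ( ) T | ( ); T ::= ( ( | ( n S | ) Q S; Q ::= n n | - S Q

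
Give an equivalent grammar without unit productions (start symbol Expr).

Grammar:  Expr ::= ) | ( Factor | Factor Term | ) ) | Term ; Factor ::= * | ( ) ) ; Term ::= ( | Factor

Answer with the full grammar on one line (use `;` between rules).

Expr ::= ( | * | ( ) ) | ) | ( Factor | Factor Term | ) ); Factor ::= * | ( ) ); Term ::= ( | * | ( ) )

Unit pairs: Expr ⇒* {Factor, Term}; Term ⇒* {Factor}.
For each unit pair (A, B), copy every non-unit production of B to A, then drop all unit productions.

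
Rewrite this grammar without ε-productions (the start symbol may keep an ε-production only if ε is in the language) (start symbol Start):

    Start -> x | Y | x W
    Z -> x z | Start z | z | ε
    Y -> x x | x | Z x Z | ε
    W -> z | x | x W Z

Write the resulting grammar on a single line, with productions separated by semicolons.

Nullable nonterminals: {Start, Y, Z}.
ε ∈ L(G) since Start is nullable, so keep Start → ε.
Expand every rule over subsets of its nullable positions: Z → Start z gives Start z | z. Y → Z x Z gives Z x Z | Z x | x Z. W → x W Z gives x W Z | x W.

Start -> x | Y | x W | ε; Z -> x z | Start z | z; Y -> x x | x | Z x Z | Z x | x Z; W -> z | x | x W Z | x W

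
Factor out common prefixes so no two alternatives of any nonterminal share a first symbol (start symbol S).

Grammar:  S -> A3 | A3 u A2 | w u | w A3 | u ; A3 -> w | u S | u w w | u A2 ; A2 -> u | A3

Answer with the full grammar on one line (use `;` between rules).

S -> u | A3 S' | w S''; A3 -> w | u A3'; A2 -> u | A3; S' -> ε | u A2; S'' -> u | A3; A3' -> S | w w | A2

S has alternatives sharing prefix 'A3': factor to S → A3 S' with S' → ε | u A2.
S has alternatives sharing prefix 'w': factor to S → w S'' with S'' → u | A3.
A3 has alternatives sharing prefix 'u': factor to A3 → u A3' with A3' → S | w w | A2.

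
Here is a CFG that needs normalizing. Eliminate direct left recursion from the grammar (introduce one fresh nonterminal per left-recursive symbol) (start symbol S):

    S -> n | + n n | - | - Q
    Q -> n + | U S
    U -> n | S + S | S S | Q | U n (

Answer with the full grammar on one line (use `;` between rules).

Left recursion appears on U.
For U: α = {n (}, β = {n, S + S, S S, Q}. Rewrite as U → β U' and U' → α U' | ε.

S -> n | + n n | - | - Q; Q -> n + | U S; U -> n U' | S + S U' | S S U' | Q U'; U' -> n ( U' | ε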